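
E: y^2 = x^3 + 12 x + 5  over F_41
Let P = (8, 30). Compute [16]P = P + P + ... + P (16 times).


k = 16 = 10000_2 (binary, LSB first: 00001)
Double-and-add from P = (8, 30):
  bit 0 = 0: acc unchanged = O
  bit 1 = 0: acc unchanged = O
  bit 2 = 0: acc unchanged = O
  bit 3 = 0: acc unchanged = O
  bit 4 = 1: acc = O + (37, 37) = (37, 37)

16P = (37, 37)


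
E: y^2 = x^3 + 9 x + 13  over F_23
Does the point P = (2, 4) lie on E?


Check whether y^2 = x^3 + 9 x + 13 (mod 23) for (x, y) = (2, 4).
LHS: y^2 = 4^2 mod 23 = 16
RHS: x^3 + 9 x + 13 = 2^3 + 9*2 + 13 mod 23 = 16
LHS = RHS

Yes, on the curve


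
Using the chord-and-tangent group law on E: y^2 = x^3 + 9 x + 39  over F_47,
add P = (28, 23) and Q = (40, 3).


P != Q, so use the chord formula.
s = (y2 - y1) / (x2 - x1) = (27) / (12) mod 47 = 14
x3 = s^2 - x1 - x2 mod 47 = 14^2 - 28 - 40 = 34
y3 = s (x1 - x3) - y1 mod 47 = 14 * (28 - 34) - 23 = 34

P + Q = (34, 34)


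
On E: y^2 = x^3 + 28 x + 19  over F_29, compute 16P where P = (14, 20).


k = 16 = 10000_2 (binary, LSB first: 00001)
Double-and-add from P = (14, 20):
  bit 0 = 0: acc unchanged = O
  bit 1 = 0: acc unchanged = O
  bit 2 = 0: acc unchanged = O
  bit 3 = 0: acc unchanged = O
  bit 4 = 1: acc = O + (8, 1) = (8, 1)

16P = (8, 1)


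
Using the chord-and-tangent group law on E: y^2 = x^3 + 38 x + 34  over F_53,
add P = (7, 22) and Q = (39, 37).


P != Q, so use the chord formula.
s = (y2 - y1) / (x2 - x1) = (15) / (32) mod 53 = 22
x3 = s^2 - x1 - x2 mod 53 = 22^2 - 7 - 39 = 14
y3 = s (x1 - x3) - y1 mod 53 = 22 * (7 - 14) - 22 = 36

P + Q = (14, 36)


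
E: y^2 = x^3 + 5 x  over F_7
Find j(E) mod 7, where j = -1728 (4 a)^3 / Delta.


Delta = -16(4 a^3 + 27 b^2) mod 7 = 1
-1728 * (4 a)^3 = -1728 * (4*5)^3 mod 7 = 6
j = 6 * 1^(-1) mod 7 = 6

j = 6 (mod 7)


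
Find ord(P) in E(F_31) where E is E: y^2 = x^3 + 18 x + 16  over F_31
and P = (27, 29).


Compute successive multiples of P until we hit O:
  1P = (27, 29)
  2P = (9, 15)
  3P = (9, 16)
  4P = (27, 2)
  5P = O

ord(P) = 5


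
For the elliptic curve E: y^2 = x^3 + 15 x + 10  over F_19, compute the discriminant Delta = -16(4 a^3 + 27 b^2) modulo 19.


4 a^3 + 27 b^2 = 4*15^3 + 27*10^2 = 13500 + 2700 = 16200
Delta = -16 * (16200) = -259200
Delta mod 19 = 17

Delta = 17 (mod 19)


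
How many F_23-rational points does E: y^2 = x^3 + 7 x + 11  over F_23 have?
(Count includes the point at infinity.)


For each x in F_23, count y with y^2 = x^3 + 7 x + 11 mod 23:
  x = 3: RHS = 13, y in [6, 17]  -> 2 point(s)
  x = 6: RHS = 16, y in [4, 19]  -> 2 point(s)
  x = 7: RHS = 12, y in [9, 14]  -> 2 point(s)
  x = 8: RHS = 4, y in [2, 21]  -> 2 point(s)
  x = 10: RHS = 0, y in [0]  -> 1 point(s)
  x = 11: RHS = 16, y in [4, 19]  -> 2 point(s)
  x = 12: RHS = 6, y in [11, 12]  -> 2 point(s)
  x = 14: RHS = 1, y in [1, 22]  -> 2 point(s)
  x = 15: RHS = 18, y in [8, 15]  -> 2 point(s)
  x = 17: RHS = 6, y in [11, 12]  -> 2 point(s)
  x = 18: RHS = 12, y in [9, 14]  -> 2 point(s)
  x = 20: RHS = 9, y in [3, 20]  -> 2 point(s)
  x = 21: RHS = 12, y in [9, 14]  -> 2 point(s)
  x = 22: RHS = 3, y in [7, 16]  -> 2 point(s)
Affine points: 27. Add the point at infinity: total = 28.

#E(F_23) = 28


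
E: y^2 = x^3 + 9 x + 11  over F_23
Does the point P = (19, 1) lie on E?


Check whether y^2 = x^3 + 9 x + 11 (mod 23) for (x, y) = (19, 1).
LHS: y^2 = 1^2 mod 23 = 1
RHS: x^3 + 9 x + 11 = 19^3 + 9*19 + 11 mod 23 = 3
LHS != RHS

No, not on the curve


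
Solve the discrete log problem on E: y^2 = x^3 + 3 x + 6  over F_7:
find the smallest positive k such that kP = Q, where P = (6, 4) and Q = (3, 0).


Enumerate multiples of P until we hit Q = (3, 0):
  1P = (6, 4)
  2P = (3, 0)
Match found at i = 2.

k = 2


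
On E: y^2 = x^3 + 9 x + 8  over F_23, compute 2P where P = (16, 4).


Doubling: s = (3 x1^2 + a) / (2 y1)
s = (3*16^2 + 9) / (2*4) mod 23 = 8
x3 = s^2 - 2 x1 mod 23 = 8^2 - 2*16 = 9
y3 = s (x1 - x3) - y1 mod 23 = 8 * (16 - 9) - 4 = 6

2P = (9, 6)


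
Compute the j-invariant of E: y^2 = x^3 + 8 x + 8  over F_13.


Delta = -16(4 a^3 + 27 b^2) mod 13 = 8
-1728 * (4 a)^3 = -1728 * (4*8)^3 mod 13 = 8
j = 8 * 8^(-1) mod 13 = 1

j = 1 (mod 13)


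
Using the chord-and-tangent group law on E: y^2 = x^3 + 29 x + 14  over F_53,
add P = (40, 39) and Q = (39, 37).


P != Q, so use the chord formula.
s = (y2 - y1) / (x2 - x1) = (51) / (52) mod 53 = 2
x3 = s^2 - x1 - x2 mod 53 = 2^2 - 40 - 39 = 31
y3 = s (x1 - x3) - y1 mod 53 = 2 * (40 - 31) - 39 = 32

P + Q = (31, 32)


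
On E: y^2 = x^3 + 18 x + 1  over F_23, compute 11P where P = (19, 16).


k = 11 = 1011_2 (binary, LSB first: 1101)
Double-and-add from P = (19, 16):
  bit 0 = 1: acc = O + (19, 16) = (19, 16)
  bit 1 = 1: acc = (19, 16) + (3, 17) = (9, 15)
  bit 2 = 0: acc unchanged = (9, 15)
  bit 3 = 1: acc = (9, 15) + (10, 13) = (8, 6)

11P = (8, 6)


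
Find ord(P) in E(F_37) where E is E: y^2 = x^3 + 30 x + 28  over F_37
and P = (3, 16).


Compute successive multiples of P until we hit O:
  1P = (3, 16)
  2P = (10, 12)
  3P = (13, 32)
  4P = (28, 18)
  5P = (5, 9)
  6P = (32, 30)
  7P = (12, 9)
  8P = (29, 33)
  ... (continuing to 49P)
  49P = O

ord(P) = 49


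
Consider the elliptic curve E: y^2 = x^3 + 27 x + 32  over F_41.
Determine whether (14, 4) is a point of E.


Check whether y^2 = x^3 + 27 x + 32 (mod 41) for (x, y) = (14, 4).
LHS: y^2 = 4^2 mod 41 = 16
RHS: x^3 + 27 x + 32 = 14^3 + 27*14 + 32 mod 41 = 38
LHS != RHS

No, not on the curve


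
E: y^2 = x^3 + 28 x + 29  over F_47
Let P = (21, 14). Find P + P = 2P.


Doubling: s = (3 x1^2 + a) / (2 y1)
s = (3*21^2 + 28) / (2*14) mod 47 = 13
x3 = s^2 - 2 x1 mod 47 = 13^2 - 2*21 = 33
y3 = s (x1 - x3) - y1 mod 47 = 13 * (21 - 33) - 14 = 18

2P = (33, 18)


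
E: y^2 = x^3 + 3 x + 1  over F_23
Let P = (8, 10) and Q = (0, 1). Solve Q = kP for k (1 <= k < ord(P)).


Enumerate multiples of P until we hit Q = (0, 1):
  1P = (8, 10)
  2P = (0, 22)
  3P = (0, 1)
Match found at i = 3.

k = 3


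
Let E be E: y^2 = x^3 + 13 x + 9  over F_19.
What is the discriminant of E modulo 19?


4 a^3 + 27 b^2 = 4*13^3 + 27*9^2 = 8788 + 2187 = 10975
Delta = -16 * (10975) = -175600
Delta mod 19 = 17

Delta = 17 (mod 19)


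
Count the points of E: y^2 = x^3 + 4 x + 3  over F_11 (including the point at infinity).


For each x in F_11, count y with y^2 = x^3 + 4 x + 3 mod 11:
  x = 0: RHS = 3, y in [5, 6]  -> 2 point(s)
  x = 3: RHS = 9, y in [3, 8]  -> 2 point(s)
  x = 5: RHS = 5, y in [4, 7]  -> 2 point(s)
  x = 6: RHS = 1, y in [1, 10]  -> 2 point(s)
  x = 7: RHS = 0, y in [0]  -> 1 point(s)
  x = 9: RHS = 9, y in [3, 8]  -> 2 point(s)
  x = 10: RHS = 9, y in [3, 8]  -> 2 point(s)
Affine points: 13. Add the point at infinity: total = 14.

#E(F_11) = 14


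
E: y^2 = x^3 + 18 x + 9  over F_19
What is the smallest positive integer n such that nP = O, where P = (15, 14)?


Compute successive multiples of P until we hit O:
  1P = (15, 14)
  2P = (9, 11)
  3P = (0, 3)
  4P = (8, 0)
  5P = (0, 16)
  6P = (9, 8)
  7P = (15, 5)
  8P = O

ord(P) = 8


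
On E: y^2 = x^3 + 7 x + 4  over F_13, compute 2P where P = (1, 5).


Doubling: s = (3 x1^2 + a) / (2 y1)
s = (3*1^2 + 7) / (2*5) mod 13 = 1
x3 = s^2 - 2 x1 mod 13 = 1^2 - 2*1 = 12
y3 = s (x1 - x3) - y1 mod 13 = 1 * (1 - 12) - 5 = 10

2P = (12, 10)


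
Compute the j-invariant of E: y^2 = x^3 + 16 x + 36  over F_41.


Delta = -16(4 a^3 + 27 b^2) mod 41 = 34
-1728 * (4 a)^3 = -1728 * (4*16)^3 mod 41 = 19
j = 19 * 34^(-1) mod 41 = 9

j = 9 (mod 41)


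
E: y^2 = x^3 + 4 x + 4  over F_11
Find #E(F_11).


For each x in F_11, count y with y^2 = x^3 + 4 x + 4 mod 11:
  x = 0: RHS = 4, y in [2, 9]  -> 2 point(s)
  x = 1: RHS = 9, y in [3, 8]  -> 2 point(s)
  x = 2: RHS = 9, y in [3, 8]  -> 2 point(s)
  x = 7: RHS = 1, y in [1, 10]  -> 2 point(s)
  x = 8: RHS = 9, y in [3, 8]  -> 2 point(s)
Affine points: 10. Add the point at infinity: total = 11.

#E(F_11) = 11


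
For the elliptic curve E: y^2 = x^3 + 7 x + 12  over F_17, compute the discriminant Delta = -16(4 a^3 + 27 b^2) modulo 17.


4 a^3 + 27 b^2 = 4*7^3 + 27*12^2 = 1372 + 3888 = 5260
Delta = -16 * (5260) = -84160
Delta mod 17 = 7

Delta = 7 (mod 17)


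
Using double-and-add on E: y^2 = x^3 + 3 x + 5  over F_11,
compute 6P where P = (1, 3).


k = 6 = 110_2 (binary, LSB first: 011)
Double-and-add from P = (1, 3):
  bit 0 = 0: acc unchanged = O
  bit 1 = 1: acc = O + (10, 10) = (10, 10)
  bit 2 = 1: acc = (10, 10) + (0, 4) = (4, 9)

6P = (4, 9)


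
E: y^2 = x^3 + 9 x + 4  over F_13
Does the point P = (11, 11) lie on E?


Check whether y^2 = x^3 + 9 x + 4 (mod 13) for (x, y) = (11, 11).
LHS: y^2 = 11^2 mod 13 = 4
RHS: x^3 + 9 x + 4 = 11^3 + 9*11 + 4 mod 13 = 4
LHS = RHS

Yes, on the curve


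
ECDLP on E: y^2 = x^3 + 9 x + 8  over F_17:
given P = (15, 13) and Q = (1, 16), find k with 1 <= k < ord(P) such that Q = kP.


Enumerate multiples of P until we hit Q = (1, 16):
  1P = (15, 13)
  2P = (0, 5)
  3P = (1, 16)
Match found at i = 3.

k = 3


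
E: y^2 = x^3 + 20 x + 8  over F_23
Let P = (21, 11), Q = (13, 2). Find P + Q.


P != Q, so use the chord formula.
s = (y2 - y1) / (x2 - x1) = (14) / (15) mod 23 = 4
x3 = s^2 - x1 - x2 mod 23 = 4^2 - 21 - 13 = 5
y3 = s (x1 - x3) - y1 mod 23 = 4 * (21 - 5) - 11 = 7

P + Q = (5, 7)


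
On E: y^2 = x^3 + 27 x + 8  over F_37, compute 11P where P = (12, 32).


k = 11 = 1011_2 (binary, LSB first: 1101)
Double-and-add from P = (12, 32):
  bit 0 = 1: acc = O + (12, 32) = (12, 32)
  bit 1 = 1: acc = (12, 32) + (6, 33) = (18, 6)
  bit 2 = 0: acc unchanged = (18, 6)
  bit 3 = 1: acc = (18, 6) + (5, 34) = (2, 25)

11P = (2, 25)


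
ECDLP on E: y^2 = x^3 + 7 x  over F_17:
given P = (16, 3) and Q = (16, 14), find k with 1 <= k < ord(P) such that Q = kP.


Enumerate multiples of P until we hit Q = (16, 14):
  1P = (16, 3)
  2P = (1, 5)
  3P = (1, 12)
  4P = (16, 14)
Match found at i = 4.

k = 4


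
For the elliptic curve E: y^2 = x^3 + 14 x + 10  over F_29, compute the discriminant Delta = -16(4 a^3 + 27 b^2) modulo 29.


4 a^3 + 27 b^2 = 4*14^3 + 27*10^2 = 10976 + 2700 = 13676
Delta = -16 * (13676) = -218816
Delta mod 29 = 18

Delta = 18 (mod 29)


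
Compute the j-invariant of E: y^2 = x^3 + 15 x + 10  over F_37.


Delta = -16(4 a^3 + 27 b^2) mod 37 = 22
-1728 * (4 a)^3 = -1728 * (4*15)^3 mod 37 = 8
j = 8 * 22^(-1) mod 37 = 34

j = 34 (mod 37)


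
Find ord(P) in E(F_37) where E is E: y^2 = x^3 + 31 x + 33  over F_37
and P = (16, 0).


Compute successive multiples of P until we hit O:
  1P = (16, 0)
  2P = O

ord(P) = 2


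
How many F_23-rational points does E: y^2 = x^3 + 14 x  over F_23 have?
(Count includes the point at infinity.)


For each x in F_23, count y with y^2 = x^3 + 14 x + 0 mod 23:
  x = 0: RHS = 0, y in [0]  -> 1 point(s)
  x = 2: RHS = 13, y in [6, 17]  -> 2 point(s)
  x = 3: RHS = 0, y in [0]  -> 1 point(s)
  x = 6: RHS = 1, y in [1, 22]  -> 2 point(s)
  x = 7: RHS = 4, y in [2, 21]  -> 2 point(s)
  x = 8: RHS = 3, y in [7, 16]  -> 2 point(s)
  x = 9: RHS = 4, y in [2, 21]  -> 2 point(s)
  x = 10: RHS = 13, y in [6, 17]  -> 2 point(s)
  x = 11: RHS = 13, y in [6, 17]  -> 2 point(s)
  x = 18: RHS = 12, y in [9, 14]  -> 2 point(s)
  x = 19: RHS = 18, y in [8, 15]  -> 2 point(s)
  x = 20: RHS = 0, y in [0]  -> 1 point(s)
  x = 22: RHS = 8, y in [10, 13]  -> 2 point(s)
Affine points: 23. Add the point at infinity: total = 24.

#E(F_23) = 24


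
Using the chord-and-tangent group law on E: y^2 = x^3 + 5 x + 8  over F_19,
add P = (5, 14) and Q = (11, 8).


P != Q, so use the chord formula.
s = (y2 - y1) / (x2 - x1) = (13) / (6) mod 19 = 18
x3 = s^2 - x1 - x2 mod 19 = 18^2 - 5 - 11 = 4
y3 = s (x1 - x3) - y1 mod 19 = 18 * (5 - 4) - 14 = 4

P + Q = (4, 4)


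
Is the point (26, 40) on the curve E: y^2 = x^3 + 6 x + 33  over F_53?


Check whether y^2 = x^3 + 6 x + 33 (mod 53) for (x, y) = (26, 40).
LHS: y^2 = 40^2 mod 53 = 10
RHS: x^3 + 6 x + 33 = 26^3 + 6*26 + 33 mod 53 = 10
LHS = RHS

Yes, on the curve


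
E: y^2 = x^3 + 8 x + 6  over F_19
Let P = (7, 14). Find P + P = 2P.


Doubling: s = (3 x1^2 + a) / (2 y1)
s = (3*7^2 + 8) / (2*14) mod 19 = 13
x3 = s^2 - 2 x1 mod 19 = 13^2 - 2*7 = 3
y3 = s (x1 - x3) - y1 mod 19 = 13 * (7 - 3) - 14 = 0

2P = (3, 0)


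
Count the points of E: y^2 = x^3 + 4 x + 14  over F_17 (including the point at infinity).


For each x in F_17, count y with y^2 = x^3 + 4 x + 14 mod 17:
  x = 1: RHS = 2, y in [6, 11]  -> 2 point(s)
  x = 2: RHS = 13, y in [8, 9]  -> 2 point(s)
  x = 3: RHS = 2, y in [6, 11]  -> 2 point(s)
  x = 4: RHS = 9, y in [3, 14]  -> 2 point(s)
  x = 6: RHS = 16, y in [4, 13]  -> 2 point(s)
  x = 10: RHS = 0, y in [0]  -> 1 point(s)
  x = 13: RHS = 2, y in [6, 11]  -> 2 point(s)
  x = 14: RHS = 9, y in [3, 14]  -> 2 point(s)
  x = 15: RHS = 15, y in [7, 10]  -> 2 point(s)
  x = 16: RHS = 9, y in [3, 14]  -> 2 point(s)
Affine points: 19. Add the point at infinity: total = 20.

#E(F_17) = 20


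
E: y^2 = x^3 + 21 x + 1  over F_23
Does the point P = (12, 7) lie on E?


Check whether y^2 = x^3 + 21 x + 1 (mod 23) for (x, y) = (12, 7).
LHS: y^2 = 7^2 mod 23 = 3
RHS: x^3 + 21 x + 1 = 12^3 + 21*12 + 1 mod 23 = 3
LHS = RHS

Yes, on the curve


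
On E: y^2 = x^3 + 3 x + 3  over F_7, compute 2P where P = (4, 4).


k = 2 = 10_2 (binary, LSB first: 01)
Double-and-add from P = (4, 4):
  bit 0 = 0: acc unchanged = O
  bit 1 = 1: acc = O + (3, 5) = (3, 5)

2P = (3, 5)


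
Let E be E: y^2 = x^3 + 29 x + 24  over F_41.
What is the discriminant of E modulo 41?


4 a^3 + 27 b^2 = 4*29^3 + 27*24^2 = 97556 + 15552 = 113108
Delta = -16 * (113108) = -1809728
Delta mod 41 = 12

Delta = 12 (mod 41)


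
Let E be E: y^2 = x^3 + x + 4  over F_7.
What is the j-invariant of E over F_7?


Delta = -16(4 a^3 + 27 b^2) mod 7 = 3
-1728 * (4 a)^3 = -1728 * (4*1)^3 mod 7 = 1
j = 1 * 3^(-1) mod 7 = 5

j = 5 (mod 7)


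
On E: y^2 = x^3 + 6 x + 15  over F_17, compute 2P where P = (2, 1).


Doubling: s = (3 x1^2 + a) / (2 y1)
s = (3*2^2 + 6) / (2*1) mod 17 = 9
x3 = s^2 - 2 x1 mod 17 = 9^2 - 2*2 = 9
y3 = s (x1 - x3) - y1 mod 17 = 9 * (2 - 9) - 1 = 4

2P = (9, 4)


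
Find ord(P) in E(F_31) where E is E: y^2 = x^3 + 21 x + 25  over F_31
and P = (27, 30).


Compute successive multiples of P until we hit O:
  1P = (27, 30)
  2P = (28, 20)
  3P = (14, 26)
  4P = (0, 26)
  5P = (5, 10)
  6P = (7, 22)
  7P = (17, 5)
  8P = (1, 4)
  ... (continuing to 22P)
  22P = O

ord(P) = 22


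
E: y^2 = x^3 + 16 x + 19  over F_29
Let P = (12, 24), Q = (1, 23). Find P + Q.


P != Q, so use the chord formula.
s = (y2 - y1) / (x2 - x1) = (28) / (18) mod 29 = 8
x3 = s^2 - x1 - x2 mod 29 = 8^2 - 12 - 1 = 22
y3 = s (x1 - x3) - y1 mod 29 = 8 * (12 - 22) - 24 = 12

P + Q = (22, 12)


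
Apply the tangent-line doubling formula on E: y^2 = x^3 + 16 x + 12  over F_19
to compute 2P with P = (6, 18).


Doubling: s = (3 x1^2 + a) / (2 y1)
s = (3*6^2 + 16) / (2*18) mod 19 = 14
x3 = s^2 - 2 x1 mod 19 = 14^2 - 2*6 = 13
y3 = s (x1 - x3) - y1 mod 19 = 14 * (6 - 13) - 18 = 17

2P = (13, 17)


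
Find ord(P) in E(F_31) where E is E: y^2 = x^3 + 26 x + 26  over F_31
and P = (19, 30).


Compute successive multiples of P until we hit O:
  1P = (19, 30)
  2P = (13, 22)
  3P = (18, 23)
  4P = (12, 19)
  5P = (5, 23)
  6P = (15, 3)
  7P = (29, 11)
  8P = (8, 8)
  ... (continuing to 17P)
  17P = O

ord(P) = 17


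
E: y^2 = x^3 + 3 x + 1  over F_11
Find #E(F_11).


For each x in F_11, count y with y^2 = x^3 + 3 x + 1 mod 11:
  x = 0: RHS = 1, y in [1, 10]  -> 2 point(s)
  x = 1: RHS = 5, y in [4, 7]  -> 2 point(s)
  x = 2: RHS = 4, y in [2, 9]  -> 2 point(s)
  x = 3: RHS = 4, y in [2, 9]  -> 2 point(s)
  x = 4: RHS = 0, y in [0]  -> 1 point(s)
  x = 5: RHS = 9, y in [3, 8]  -> 2 point(s)
  x = 6: RHS = 4, y in [2, 9]  -> 2 point(s)
  x = 8: RHS = 9, y in [3, 8]  -> 2 point(s)
  x = 9: RHS = 9, y in [3, 8]  -> 2 point(s)
Affine points: 17. Add the point at infinity: total = 18.

#E(F_11) = 18


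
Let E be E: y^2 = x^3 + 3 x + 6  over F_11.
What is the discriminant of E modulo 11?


4 a^3 + 27 b^2 = 4*3^3 + 27*6^2 = 108 + 972 = 1080
Delta = -16 * (1080) = -17280
Delta mod 11 = 1

Delta = 1 (mod 11)


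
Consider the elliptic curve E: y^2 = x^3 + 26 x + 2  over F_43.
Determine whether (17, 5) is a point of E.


Check whether y^2 = x^3 + 26 x + 2 (mod 43) for (x, y) = (17, 5).
LHS: y^2 = 5^2 mod 43 = 25
RHS: x^3 + 26 x + 2 = 17^3 + 26*17 + 2 mod 43 = 25
LHS = RHS

Yes, on the curve


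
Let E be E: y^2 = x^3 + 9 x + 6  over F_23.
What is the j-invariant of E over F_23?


Delta = -16(4 a^3 + 27 b^2) mod 23 = 7
-1728 * (4 a)^3 = -1728 * (4*9)^3 mod 23 = 10
j = 10 * 7^(-1) mod 23 = 8

j = 8 (mod 23)


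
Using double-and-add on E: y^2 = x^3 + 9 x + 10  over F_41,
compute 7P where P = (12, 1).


k = 7 = 111_2 (binary, LSB first: 111)
Double-and-add from P = (12, 1):
  bit 0 = 1: acc = O + (12, 1) = (12, 1)
  bit 1 = 1: acc = (12, 1) + (1, 26) = (23, 24)
  bit 2 = 1: acc = (23, 24) + (8, 26) = (2, 6)

7P = (2, 6)


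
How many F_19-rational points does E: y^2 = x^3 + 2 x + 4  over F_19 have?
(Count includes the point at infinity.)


For each x in F_19, count y with y^2 = x^3 + 2 x + 4 mod 19:
  x = 0: RHS = 4, y in [2, 17]  -> 2 point(s)
  x = 1: RHS = 7, y in [8, 11]  -> 2 point(s)
  x = 2: RHS = 16, y in [4, 15]  -> 2 point(s)
  x = 4: RHS = 0, y in [0]  -> 1 point(s)
  x = 5: RHS = 6, y in [5, 14]  -> 2 point(s)
  x = 6: RHS = 4, y in [2, 17]  -> 2 point(s)
  x = 7: RHS = 0, y in [0]  -> 1 point(s)
  x = 8: RHS = 0, y in [0]  -> 1 point(s)
  x = 10: RHS = 17, y in [6, 13]  -> 2 point(s)
  x = 13: RHS = 4, y in [2, 17]  -> 2 point(s)
  x = 16: RHS = 9, y in [3, 16]  -> 2 point(s)
  x = 17: RHS = 11, y in [7, 12]  -> 2 point(s)
  x = 18: RHS = 1, y in [1, 18]  -> 2 point(s)
Affine points: 23. Add the point at infinity: total = 24.

#E(F_19) = 24


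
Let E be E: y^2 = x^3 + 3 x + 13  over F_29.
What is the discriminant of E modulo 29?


4 a^3 + 27 b^2 = 4*3^3 + 27*13^2 = 108 + 4563 = 4671
Delta = -16 * (4671) = -74736
Delta mod 29 = 26

Delta = 26 (mod 29)


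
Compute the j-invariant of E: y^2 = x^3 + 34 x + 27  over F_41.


Delta = -16(4 a^3 + 27 b^2) mod 41 = 10
-1728 * (4 a)^3 = -1728 * (4*34)^3 mod 41 = 20
j = 20 * 10^(-1) mod 41 = 2

j = 2 (mod 41)


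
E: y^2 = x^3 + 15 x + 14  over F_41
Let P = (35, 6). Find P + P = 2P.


Doubling: s = (3 x1^2 + a) / (2 y1)
s = (3*35^2 + 15) / (2*6) mod 41 = 0
x3 = s^2 - 2 x1 mod 41 = 0^2 - 2*35 = 12
y3 = s (x1 - x3) - y1 mod 41 = 0 * (35 - 12) - 6 = 35

2P = (12, 35)


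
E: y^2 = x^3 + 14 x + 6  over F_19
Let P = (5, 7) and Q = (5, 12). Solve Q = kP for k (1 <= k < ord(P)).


Enumerate multiples of P until we hit Q = (5, 12):
  1P = (5, 7)
  2P = (15, 0)
  3P = (5, 12)
Match found at i = 3.

k = 3


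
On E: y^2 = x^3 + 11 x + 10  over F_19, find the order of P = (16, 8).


Compute successive multiples of P until we hit O:
  1P = (16, 8)
  2P = (6, 11)
  3P = (14, 18)
  4P = (14, 1)
  5P = (6, 8)
  6P = (16, 11)
  7P = O

ord(P) = 7


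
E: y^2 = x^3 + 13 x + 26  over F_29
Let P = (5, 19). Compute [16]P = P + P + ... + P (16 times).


k = 16 = 10000_2 (binary, LSB first: 00001)
Double-and-add from P = (5, 19):
  bit 0 = 0: acc unchanged = O
  bit 1 = 0: acc unchanged = O
  bit 2 = 0: acc unchanged = O
  bit 3 = 0: acc unchanged = O
  bit 4 = 1: acc = O + (16, 3) = (16, 3)

16P = (16, 3)


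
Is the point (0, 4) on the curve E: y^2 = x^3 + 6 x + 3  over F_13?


Check whether y^2 = x^3 + 6 x + 3 (mod 13) for (x, y) = (0, 4).
LHS: y^2 = 4^2 mod 13 = 3
RHS: x^3 + 6 x + 3 = 0^3 + 6*0 + 3 mod 13 = 3
LHS = RHS

Yes, on the curve


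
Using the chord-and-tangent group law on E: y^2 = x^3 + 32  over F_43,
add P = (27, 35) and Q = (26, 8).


P != Q, so use the chord formula.
s = (y2 - y1) / (x2 - x1) = (16) / (42) mod 43 = 27
x3 = s^2 - x1 - x2 mod 43 = 27^2 - 27 - 26 = 31
y3 = s (x1 - x3) - y1 mod 43 = 27 * (27 - 31) - 35 = 29

P + Q = (31, 29)


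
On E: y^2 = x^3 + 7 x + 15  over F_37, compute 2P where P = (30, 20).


Doubling: s = (3 x1^2 + a) / (2 y1)
s = (3*30^2 + 7) / (2*20) mod 37 = 2
x3 = s^2 - 2 x1 mod 37 = 2^2 - 2*30 = 18
y3 = s (x1 - x3) - y1 mod 37 = 2 * (30 - 18) - 20 = 4

2P = (18, 4)


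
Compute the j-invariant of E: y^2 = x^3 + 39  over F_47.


Delta = -16(4 a^3 + 27 b^2) mod 47 = 35
-1728 * (4 a)^3 = -1728 * (4*0)^3 mod 47 = 0
j = 0 * 35^(-1) mod 47 = 0

j = 0 (mod 47)


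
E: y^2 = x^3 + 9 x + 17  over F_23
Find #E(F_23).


For each x in F_23, count y with y^2 = x^3 + 9 x + 17 mod 23:
  x = 1: RHS = 4, y in [2, 21]  -> 2 point(s)
  x = 3: RHS = 2, y in [5, 18]  -> 2 point(s)
  x = 4: RHS = 2, y in [5, 18]  -> 2 point(s)
  x = 5: RHS = 3, y in [7, 16]  -> 2 point(s)
  x = 7: RHS = 9, y in [3, 20]  -> 2 point(s)
  x = 8: RHS = 3, y in [7, 16]  -> 2 point(s)
  x = 10: RHS = 3, y in [7, 16]  -> 2 point(s)
  x = 12: RHS = 13, y in [6, 17]  -> 2 point(s)
  x = 13: RHS = 8, y in [10, 13]  -> 2 point(s)
  x = 14: RHS = 12, y in [9, 14]  -> 2 point(s)
  x = 15: RHS = 8, y in [10, 13]  -> 2 point(s)
  x = 16: RHS = 2, y in [5, 18]  -> 2 point(s)
  x = 17: RHS = 0, y in [0]  -> 1 point(s)
  x = 18: RHS = 8, y in [10, 13]  -> 2 point(s)
  x = 19: RHS = 9, y in [3, 20]  -> 2 point(s)
  x = 20: RHS = 9, y in [3, 20]  -> 2 point(s)
Affine points: 31. Add the point at infinity: total = 32.

#E(F_23) = 32


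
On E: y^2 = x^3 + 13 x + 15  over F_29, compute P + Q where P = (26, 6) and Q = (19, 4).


P != Q, so use the chord formula.
s = (y2 - y1) / (x2 - x1) = (27) / (22) mod 29 = 21
x3 = s^2 - x1 - x2 mod 29 = 21^2 - 26 - 19 = 19
y3 = s (x1 - x3) - y1 mod 29 = 21 * (26 - 19) - 6 = 25

P + Q = (19, 25)


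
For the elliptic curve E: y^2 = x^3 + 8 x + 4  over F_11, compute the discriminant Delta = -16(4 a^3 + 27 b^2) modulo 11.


4 a^3 + 27 b^2 = 4*8^3 + 27*4^2 = 2048 + 432 = 2480
Delta = -16 * (2480) = -39680
Delta mod 11 = 8

Delta = 8 (mod 11)


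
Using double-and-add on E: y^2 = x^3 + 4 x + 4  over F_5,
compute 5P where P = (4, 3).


k = 5 = 101_2 (binary, LSB first: 101)
Double-and-add from P = (4, 3):
  bit 0 = 1: acc = O + (4, 3) = (4, 3)
  bit 1 = 0: acc unchanged = (4, 3)
  bit 2 = 1: acc = (4, 3) + (2, 0) = (0, 3)

5P = (0, 3)


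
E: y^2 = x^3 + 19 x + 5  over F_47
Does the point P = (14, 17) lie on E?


Check whether y^2 = x^3 + 19 x + 5 (mod 47) for (x, y) = (14, 17).
LHS: y^2 = 17^2 mod 47 = 7
RHS: x^3 + 19 x + 5 = 14^3 + 19*14 + 5 mod 47 = 7
LHS = RHS

Yes, on the curve


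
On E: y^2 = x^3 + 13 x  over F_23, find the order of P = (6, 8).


Compute successive multiples of P until we hit O:
  1P = (6, 8)
  2P = (0, 0)
  3P = (6, 15)
  4P = O

ord(P) = 4


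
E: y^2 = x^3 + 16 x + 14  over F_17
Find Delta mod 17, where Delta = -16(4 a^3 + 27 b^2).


4 a^3 + 27 b^2 = 4*16^3 + 27*14^2 = 16384 + 5292 = 21676
Delta = -16 * (21676) = -346816
Delta mod 17 = 1

Delta = 1 (mod 17)


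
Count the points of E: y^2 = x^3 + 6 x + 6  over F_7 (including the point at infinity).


For each x in F_7, count y with y^2 = x^3 + 6 x + 6 mod 7:
  x = 3: RHS = 2, y in [3, 4]  -> 2 point(s)
  x = 5: RHS = 0, y in [0]  -> 1 point(s)
Affine points: 3. Add the point at infinity: total = 4.

#E(F_7) = 4


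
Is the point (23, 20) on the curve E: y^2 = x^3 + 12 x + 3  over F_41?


Check whether y^2 = x^3 + 12 x + 3 (mod 41) for (x, y) = (23, 20).
LHS: y^2 = 20^2 mod 41 = 31
RHS: x^3 + 12 x + 3 = 23^3 + 12*23 + 3 mod 41 = 23
LHS != RHS

No, not on the curve


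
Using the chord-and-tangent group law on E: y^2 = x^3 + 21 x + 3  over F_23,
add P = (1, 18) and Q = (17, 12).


P != Q, so use the chord formula.
s = (y2 - y1) / (x2 - x1) = (17) / (16) mod 23 = 14
x3 = s^2 - x1 - x2 mod 23 = 14^2 - 1 - 17 = 17
y3 = s (x1 - x3) - y1 mod 23 = 14 * (1 - 17) - 18 = 11

P + Q = (17, 11)


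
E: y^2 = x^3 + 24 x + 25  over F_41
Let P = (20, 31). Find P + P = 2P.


Doubling: s = (3 x1^2 + a) / (2 y1)
s = (3*20^2 + 24) / (2*31) mod 41 = 29
x3 = s^2 - 2 x1 mod 41 = 29^2 - 2*20 = 22
y3 = s (x1 - x3) - y1 mod 41 = 29 * (20 - 22) - 31 = 34

2P = (22, 34)


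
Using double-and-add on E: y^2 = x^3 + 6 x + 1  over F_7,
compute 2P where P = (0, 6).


k = 2 = 10_2 (binary, LSB first: 01)
Double-and-add from P = (0, 6):
  bit 0 = 0: acc unchanged = O
  bit 1 = 1: acc = O + (2, 0) = (2, 0)

2P = (2, 0)


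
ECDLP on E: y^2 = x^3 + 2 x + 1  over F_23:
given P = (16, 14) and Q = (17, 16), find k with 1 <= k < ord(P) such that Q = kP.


Enumerate multiples of P until we hit Q = (17, 16):
  1P = (16, 14)
  2P = (17, 16)
Match found at i = 2.

k = 2


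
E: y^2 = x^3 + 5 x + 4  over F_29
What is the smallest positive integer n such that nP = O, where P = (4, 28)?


Compute successive multiples of P until we hit O:
  1P = (4, 28)
  2P = (20, 19)
  3P = (12, 20)
  4P = (14, 11)
  5P = (2, 15)
  6P = (0, 27)
  7P = (16, 27)
  8P = (8, 11)
  ... (continuing to 31P)
  31P = O

ord(P) = 31


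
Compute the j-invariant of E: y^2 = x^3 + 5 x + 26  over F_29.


Delta = -16(4 a^3 + 27 b^2) mod 29 = 2
-1728 * (4 a)^3 = -1728 * (4*5)^3 mod 29 = 10
j = 10 * 2^(-1) mod 29 = 5

j = 5 (mod 29)


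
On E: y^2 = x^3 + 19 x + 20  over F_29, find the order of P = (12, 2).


Compute successive multiples of P until we hit O:
  1P = (12, 2)
  2P = (21, 20)
  3P = (0, 22)
  4P = (23, 26)
  5P = (28, 0)
  6P = (23, 3)
  7P = (0, 7)
  8P = (21, 9)
  ... (continuing to 10P)
  10P = O

ord(P) = 10


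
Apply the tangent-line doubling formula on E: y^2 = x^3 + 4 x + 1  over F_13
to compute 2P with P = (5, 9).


Doubling: s = (3 x1^2 + a) / (2 y1)
s = (3*5^2 + 4) / (2*9) mod 13 = 8
x3 = s^2 - 2 x1 mod 13 = 8^2 - 2*5 = 2
y3 = s (x1 - x3) - y1 mod 13 = 8 * (5 - 2) - 9 = 2

2P = (2, 2)


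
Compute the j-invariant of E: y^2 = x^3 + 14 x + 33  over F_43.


Delta = -16(4 a^3 + 27 b^2) mod 43 = 11
-1728 * (4 a)^3 = -1728 * (4*14)^3 mod 43 = 11
j = 11 * 11^(-1) mod 43 = 1

j = 1 (mod 43)


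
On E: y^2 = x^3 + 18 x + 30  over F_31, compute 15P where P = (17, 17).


k = 15 = 1111_2 (binary, LSB first: 1111)
Double-and-add from P = (17, 17):
  bit 0 = 1: acc = O + (17, 17) = (17, 17)
  bit 1 = 1: acc = (17, 17) + (5, 20) = (11, 28)
  bit 2 = 1: acc = (11, 28) + (21, 11) = (27, 24)
  bit 3 = 1: acc = (27, 24) + (25, 27) = (20, 12)

15P = (20, 12)


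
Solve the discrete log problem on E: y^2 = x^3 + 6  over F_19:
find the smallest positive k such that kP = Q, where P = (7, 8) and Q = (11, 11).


Enumerate multiples of P until we hit Q = (11, 11):
  1P = (7, 8)
  2P = (12, 9)
  3P = (16, 13)
  4P = (1, 8)
  5P = (11, 11)
Match found at i = 5.

k = 5


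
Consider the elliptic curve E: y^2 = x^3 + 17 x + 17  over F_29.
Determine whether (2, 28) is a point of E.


Check whether y^2 = x^3 + 17 x + 17 (mod 29) for (x, y) = (2, 28).
LHS: y^2 = 28^2 mod 29 = 1
RHS: x^3 + 17 x + 17 = 2^3 + 17*2 + 17 mod 29 = 1
LHS = RHS

Yes, on the curve


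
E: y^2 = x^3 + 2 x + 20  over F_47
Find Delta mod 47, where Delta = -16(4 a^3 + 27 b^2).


4 a^3 + 27 b^2 = 4*2^3 + 27*20^2 = 32 + 10800 = 10832
Delta = -16 * (10832) = -173312
Delta mod 47 = 24

Delta = 24 (mod 47)


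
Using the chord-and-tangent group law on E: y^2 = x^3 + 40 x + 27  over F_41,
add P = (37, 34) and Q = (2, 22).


P != Q, so use the chord formula.
s = (y2 - y1) / (x2 - x1) = (29) / (6) mod 41 = 39
x3 = s^2 - x1 - x2 mod 41 = 39^2 - 37 - 2 = 6
y3 = s (x1 - x3) - y1 mod 41 = 39 * (37 - 6) - 34 = 27

P + Q = (6, 27)


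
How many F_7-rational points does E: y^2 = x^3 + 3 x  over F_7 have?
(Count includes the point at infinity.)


For each x in F_7, count y with y^2 = x^3 + 3 x + 0 mod 7:
  x = 0: RHS = 0, y in [0]  -> 1 point(s)
  x = 1: RHS = 4, y in [2, 5]  -> 2 point(s)
  x = 2: RHS = 0, y in [0]  -> 1 point(s)
  x = 3: RHS = 1, y in [1, 6]  -> 2 point(s)
  x = 5: RHS = 0, y in [0]  -> 1 point(s)
Affine points: 7. Add the point at infinity: total = 8.

#E(F_7) = 8


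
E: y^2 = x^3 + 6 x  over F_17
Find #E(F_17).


For each x in F_17, count y with y^2 = x^3 + 6 x + 0 mod 17:
  x = 0: RHS = 0, y in [0]  -> 1 point(s)
  x = 5: RHS = 2, y in [6, 11]  -> 2 point(s)
  x = 8: RHS = 16, y in [4, 13]  -> 2 point(s)
  x = 9: RHS = 1, y in [1, 16]  -> 2 point(s)
  x = 12: RHS = 15, y in [7, 10]  -> 2 point(s)
Affine points: 9. Add the point at infinity: total = 10.

#E(F_17) = 10


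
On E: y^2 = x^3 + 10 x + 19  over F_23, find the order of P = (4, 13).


Compute successive multiples of P until we hit O:
  1P = (4, 13)
  2P = (8, 17)
  3P = (12, 2)
  4P = (15, 5)
  5P = (7, 8)
  6P = (2, 22)
  7P = (20, 13)
  8P = (22, 10)
  ... (continuing to 18P)
  18P = O

ord(P) = 18


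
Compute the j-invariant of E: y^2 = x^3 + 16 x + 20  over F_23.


Delta = -16(4 a^3 + 27 b^2) mod 23 = 9
-1728 * (4 a)^3 = -1728 * (4*16)^3 mod 23 = 7
j = 7 * 9^(-1) mod 23 = 11

j = 11 (mod 23)


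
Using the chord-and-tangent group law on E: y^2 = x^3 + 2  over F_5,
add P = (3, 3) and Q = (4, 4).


P != Q, so use the chord formula.
s = (y2 - y1) / (x2 - x1) = (1) / (1) mod 5 = 1
x3 = s^2 - x1 - x2 mod 5 = 1^2 - 3 - 4 = 4
y3 = s (x1 - x3) - y1 mod 5 = 1 * (3 - 4) - 3 = 1

P + Q = (4, 1)


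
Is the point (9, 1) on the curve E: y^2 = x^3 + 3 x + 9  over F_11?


Check whether y^2 = x^3 + 3 x + 9 (mod 11) for (x, y) = (9, 1).
LHS: y^2 = 1^2 mod 11 = 1
RHS: x^3 + 3 x + 9 = 9^3 + 3*9 + 9 mod 11 = 6
LHS != RHS

No, not on the curve


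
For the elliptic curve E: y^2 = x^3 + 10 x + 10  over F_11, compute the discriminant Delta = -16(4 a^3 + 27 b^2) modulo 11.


4 a^3 + 27 b^2 = 4*10^3 + 27*10^2 = 4000 + 2700 = 6700
Delta = -16 * (6700) = -107200
Delta mod 11 = 6

Delta = 6 (mod 11)


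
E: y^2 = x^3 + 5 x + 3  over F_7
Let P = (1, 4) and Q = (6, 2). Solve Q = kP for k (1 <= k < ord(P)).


Enumerate multiples of P until we hit Q = (6, 2):
  1P = (1, 4)
  2P = (6, 5)
  3P = (2, 0)
  4P = (6, 2)
Match found at i = 4.

k = 4


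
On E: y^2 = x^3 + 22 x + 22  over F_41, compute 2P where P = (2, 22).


Doubling: s = (3 x1^2 + a) / (2 y1)
s = (3*2^2 + 22) / (2*22) mod 41 = 25
x3 = s^2 - 2 x1 mod 41 = 25^2 - 2*2 = 6
y3 = s (x1 - x3) - y1 mod 41 = 25 * (2 - 6) - 22 = 1

2P = (6, 1)


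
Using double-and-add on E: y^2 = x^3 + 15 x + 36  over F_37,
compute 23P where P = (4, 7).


k = 23 = 10111_2 (binary, LSB first: 11101)
Double-and-add from P = (4, 7):
  bit 0 = 1: acc = O + (4, 7) = (4, 7)
  bit 1 = 1: acc = (4, 7) + (3, 16) = (0, 31)
  bit 2 = 1: acc = (0, 31) + (32, 13) = (15, 26)
  bit 3 = 0: acc unchanged = (15, 26)
  bit 4 = 1: acc = (15, 26) + (29, 25) = (20, 14)

23P = (20, 14)


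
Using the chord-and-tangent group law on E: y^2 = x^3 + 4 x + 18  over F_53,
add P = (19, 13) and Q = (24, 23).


P != Q, so use the chord formula.
s = (y2 - y1) / (x2 - x1) = (10) / (5) mod 53 = 2
x3 = s^2 - x1 - x2 mod 53 = 2^2 - 19 - 24 = 14
y3 = s (x1 - x3) - y1 mod 53 = 2 * (19 - 14) - 13 = 50

P + Q = (14, 50)


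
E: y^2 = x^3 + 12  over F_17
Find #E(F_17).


For each x in F_17, count y with y^2 = x^3 + 0 x + 12 mod 17:
  x = 1: RHS = 13, y in [8, 9]  -> 2 point(s)
  x = 4: RHS = 8, y in [5, 12]  -> 2 point(s)
  x = 5: RHS = 1, y in [1, 16]  -> 2 point(s)
  x = 7: RHS = 15, y in [7, 10]  -> 2 point(s)
  x = 10: RHS = 9, y in [3, 14]  -> 2 point(s)
  x = 11: RHS = 0, y in [0]  -> 1 point(s)
  x = 13: RHS = 16, y in [4, 13]  -> 2 point(s)
  x = 14: RHS = 2, y in [6, 11]  -> 2 point(s)
  x = 15: RHS = 4, y in [2, 15]  -> 2 point(s)
Affine points: 17. Add the point at infinity: total = 18.

#E(F_17) = 18


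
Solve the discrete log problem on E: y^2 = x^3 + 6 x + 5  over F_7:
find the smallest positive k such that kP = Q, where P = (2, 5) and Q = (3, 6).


Enumerate multiples of P until we hit Q = (3, 6):
  1P = (2, 5)
  2P = (4, 4)
  3P = (3, 6)
Match found at i = 3.

k = 3


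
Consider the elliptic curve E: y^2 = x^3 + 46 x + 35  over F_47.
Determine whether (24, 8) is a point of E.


Check whether y^2 = x^3 + 46 x + 35 (mod 47) for (x, y) = (24, 8).
LHS: y^2 = 8^2 mod 47 = 17
RHS: x^3 + 46 x + 35 = 24^3 + 46*24 + 35 mod 47 = 17
LHS = RHS

Yes, on the curve


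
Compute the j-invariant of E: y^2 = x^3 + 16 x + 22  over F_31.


Delta = -16(4 a^3 + 27 b^2) mod 31 = 30
-1728 * (4 a)^3 = -1728 * (4*16)^3 mod 31 = 2
j = 2 * 30^(-1) mod 31 = 29

j = 29 (mod 31)


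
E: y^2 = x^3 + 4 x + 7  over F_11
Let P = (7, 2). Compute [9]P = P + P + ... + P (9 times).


k = 9 = 1001_2 (binary, LSB first: 1001)
Double-and-add from P = (7, 2):
  bit 0 = 1: acc = O + (7, 2) = (7, 2)
  bit 1 = 0: acc unchanged = (7, 2)
  bit 2 = 0: acc unchanged = (7, 2)
  bit 3 = 1: acc = (7, 2) + (5, 3) = (2, 1)

9P = (2, 1)


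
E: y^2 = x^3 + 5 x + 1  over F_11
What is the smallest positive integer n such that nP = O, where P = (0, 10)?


Compute successive multiples of P until we hit O:
  1P = (0, 10)
  2P = (9, 7)
  3P = (7, 7)
  4P = (8, 6)
  5P = (6, 4)
  6P = (6, 7)
  7P = (8, 5)
  8P = (7, 4)
  ... (continuing to 11P)
  11P = O

ord(P) = 11


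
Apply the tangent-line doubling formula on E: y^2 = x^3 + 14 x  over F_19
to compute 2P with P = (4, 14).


Doubling: s = (3 x1^2 + a) / (2 y1)
s = (3*4^2 + 14) / (2*14) mod 19 = 9
x3 = s^2 - 2 x1 mod 19 = 9^2 - 2*4 = 16
y3 = s (x1 - x3) - y1 mod 19 = 9 * (4 - 16) - 14 = 11

2P = (16, 11)


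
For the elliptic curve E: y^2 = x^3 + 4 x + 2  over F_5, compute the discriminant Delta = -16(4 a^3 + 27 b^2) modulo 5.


4 a^3 + 27 b^2 = 4*4^3 + 27*2^2 = 256 + 108 = 364
Delta = -16 * (364) = -5824
Delta mod 5 = 1

Delta = 1 (mod 5)


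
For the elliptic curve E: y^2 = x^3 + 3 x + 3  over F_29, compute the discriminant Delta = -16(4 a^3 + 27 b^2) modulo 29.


4 a^3 + 27 b^2 = 4*3^3 + 27*3^2 = 108 + 243 = 351
Delta = -16 * (351) = -5616
Delta mod 29 = 10

Delta = 10 (mod 29)


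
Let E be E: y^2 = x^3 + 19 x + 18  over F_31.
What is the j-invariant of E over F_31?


Delta = -16(4 a^3 + 27 b^2) mod 31 = 12
-1728 * (4 a)^3 = -1728 * (4*19)^3 mod 31 = 4
j = 4 * 12^(-1) mod 31 = 21

j = 21 (mod 31)


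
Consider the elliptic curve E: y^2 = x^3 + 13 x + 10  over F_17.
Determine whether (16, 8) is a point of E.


Check whether y^2 = x^3 + 13 x + 10 (mod 17) for (x, y) = (16, 8).
LHS: y^2 = 8^2 mod 17 = 13
RHS: x^3 + 13 x + 10 = 16^3 + 13*16 + 10 mod 17 = 13
LHS = RHS

Yes, on the curve


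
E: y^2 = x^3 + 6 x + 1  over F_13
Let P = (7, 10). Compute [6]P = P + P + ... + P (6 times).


k = 6 = 110_2 (binary, LSB first: 011)
Double-and-add from P = (7, 10):
  bit 0 = 0: acc unchanged = O
  bit 1 = 1: acc = O + (9, 2) = (9, 2)
  bit 2 = 1: acc = (9, 2) + (5, 0) = (9, 11)

6P = (9, 11)


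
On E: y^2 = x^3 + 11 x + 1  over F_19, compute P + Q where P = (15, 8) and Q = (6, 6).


P != Q, so use the chord formula.
s = (y2 - y1) / (x2 - x1) = (17) / (10) mod 19 = 15
x3 = s^2 - x1 - x2 mod 19 = 15^2 - 15 - 6 = 14
y3 = s (x1 - x3) - y1 mod 19 = 15 * (15 - 14) - 8 = 7

P + Q = (14, 7)


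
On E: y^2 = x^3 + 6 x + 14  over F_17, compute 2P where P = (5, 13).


Doubling: s = (3 x1^2 + a) / (2 y1)
s = (3*5^2 + 6) / (2*13) mod 17 = 9
x3 = s^2 - 2 x1 mod 17 = 9^2 - 2*5 = 3
y3 = s (x1 - x3) - y1 mod 17 = 9 * (5 - 3) - 13 = 5

2P = (3, 5)


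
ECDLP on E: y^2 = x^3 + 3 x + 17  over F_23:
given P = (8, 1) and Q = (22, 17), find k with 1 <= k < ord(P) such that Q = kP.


Enumerate multiples of P until we hit Q = (22, 17):
  1P = (8, 1)
  2P = (20, 2)
  3P = (22, 17)
Match found at i = 3.

k = 3


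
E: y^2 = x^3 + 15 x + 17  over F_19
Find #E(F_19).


For each x in F_19, count y with y^2 = x^3 + 15 x + 17 mod 19:
  x = 0: RHS = 17, y in [6, 13]  -> 2 point(s)
  x = 2: RHS = 17, y in [6, 13]  -> 2 point(s)
  x = 6: RHS = 0, y in [0]  -> 1 point(s)
  x = 7: RHS = 9, y in [3, 16]  -> 2 point(s)
  x = 9: RHS = 7, y in [8, 11]  -> 2 point(s)
  x = 12: RHS = 6, y in [5, 14]  -> 2 point(s)
  x = 14: RHS = 7, y in [8, 11]  -> 2 point(s)
  x = 15: RHS = 7, y in [8, 11]  -> 2 point(s)
  x = 17: RHS = 17, y in [6, 13]  -> 2 point(s)
  x = 18: RHS = 1, y in [1, 18]  -> 2 point(s)
Affine points: 19. Add the point at infinity: total = 20.

#E(F_19) = 20


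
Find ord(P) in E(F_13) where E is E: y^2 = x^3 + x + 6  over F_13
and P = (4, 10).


Compute successive multiples of P until we hit O:
  1P = (4, 10)
  2P = (2, 4)
  3P = (3, 6)
  4P = (9, 9)
  5P = (12, 2)
  6P = (11, 10)
  7P = (11, 3)
  8P = (12, 11)
  ... (continuing to 13P)
  13P = O

ord(P) = 13


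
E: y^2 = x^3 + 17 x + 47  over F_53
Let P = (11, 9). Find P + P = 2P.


Doubling: s = (3 x1^2 + a) / (2 y1)
s = (3*11^2 + 17) / (2*9) mod 53 = 27
x3 = s^2 - 2 x1 mod 53 = 27^2 - 2*11 = 18
y3 = s (x1 - x3) - y1 mod 53 = 27 * (11 - 18) - 9 = 14

2P = (18, 14)


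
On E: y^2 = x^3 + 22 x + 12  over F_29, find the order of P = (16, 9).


Compute successive multiples of P until we hit O:
  1P = (16, 9)
  2P = (1, 21)
  3P = (8, 2)
  4P = (18, 11)
  5P = (25, 11)
  6P = (26, 21)
  7P = (7, 25)
  8P = (2, 8)
  ... (continuing to 27P)
  27P = O

ord(P) = 27


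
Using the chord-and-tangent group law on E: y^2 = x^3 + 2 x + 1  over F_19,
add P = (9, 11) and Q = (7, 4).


P != Q, so use the chord formula.
s = (y2 - y1) / (x2 - x1) = (12) / (17) mod 19 = 13
x3 = s^2 - x1 - x2 mod 19 = 13^2 - 9 - 7 = 1
y3 = s (x1 - x3) - y1 mod 19 = 13 * (9 - 1) - 11 = 17

P + Q = (1, 17)


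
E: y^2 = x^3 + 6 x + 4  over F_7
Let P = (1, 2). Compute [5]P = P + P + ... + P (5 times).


k = 5 = 101_2 (binary, LSB first: 101)
Double-and-add from P = (1, 2):
  bit 0 = 1: acc = O + (1, 2) = (1, 2)
  bit 1 = 0: acc unchanged = (1, 2)
  bit 2 = 1: acc = (1, 2) + (4, 6) = (3, 0)

5P = (3, 0)


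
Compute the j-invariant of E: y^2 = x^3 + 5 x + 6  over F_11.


Delta = -16(4 a^3 + 27 b^2) mod 11 = 10
-1728 * (4 a)^3 = -1728 * (4*5)^3 mod 11 = 8
j = 8 * 10^(-1) mod 11 = 3

j = 3 (mod 11)


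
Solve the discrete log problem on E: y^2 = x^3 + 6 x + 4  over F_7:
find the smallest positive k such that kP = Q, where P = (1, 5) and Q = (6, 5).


Enumerate multiples of P until we hit Q = (6, 5):
  1P = (1, 5)
  2P = (0, 5)
  3P = (6, 2)
  4P = (4, 1)
  5P = (3, 0)
  6P = (4, 6)
  7P = (6, 5)
Match found at i = 7.

k = 7


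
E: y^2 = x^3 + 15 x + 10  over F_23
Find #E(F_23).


For each x in F_23, count y with y^2 = x^3 + 15 x + 10 mod 23:
  x = 1: RHS = 3, y in [7, 16]  -> 2 point(s)
  x = 2: RHS = 2, y in [5, 18]  -> 2 point(s)
  x = 3: RHS = 13, y in [6, 17]  -> 2 point(s)
  x = 5: RHS = 3, y in [7, 16]  -> 2 point(s)
  x = 9: RHS = 0, y in [0]  -> 1 point(s)
  x = 12: RHS = 9, y in [3, 20]  -> 2 point(s)
  x = 17: RHS = 3, y in [7, 16]  -> 2 point(s)
  x = 19: RHS = 1, y in [1, 22]  -> 2 point(s)
  x = 21: RHS = 18, y in [8, 15]  -> 2 point(s)
Affine points: 17. Add the point at infinity: total = 18.

#E(F_23) = 18


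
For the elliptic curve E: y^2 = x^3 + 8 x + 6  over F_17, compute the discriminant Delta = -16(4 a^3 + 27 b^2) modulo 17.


4 a^3 + 27 b^2 = 4*8^3 + 27*6^2 = 2048 + 972 = 3020
Delta = -16 * (3020) = -48320
Delta mod 17 = 11

Delta = 11 (mod 17)


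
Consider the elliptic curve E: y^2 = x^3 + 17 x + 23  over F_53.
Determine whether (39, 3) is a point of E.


Check whether y^2 = x^3 + 17 x + 23 (mod 53) for (x, y) = (39, 3).
LHS: y^2 = 3^2 mod 53 = 9
RHS: x^3 + 17 x + 23 = 39^3 + 17*39 + 23 mod 53 = 9
LHS = RHS

Yes, on the curve


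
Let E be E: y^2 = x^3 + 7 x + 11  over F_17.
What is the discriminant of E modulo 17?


4 a^3 + 27 b^2 = 4*7^3 + 27*11^2 = 1372 + 3267 = 4639
Delta = -16 * (4639) = -74224
Delta mod 17 = 15

Delta = 15 (mod 17)


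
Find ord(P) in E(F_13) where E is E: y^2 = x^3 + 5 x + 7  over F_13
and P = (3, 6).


Compute successive multiples of P until we hit O:
  1P = (3, 6)
  2P = (4, 0)
  3P = (3, 7)
  4P = O

ord(P) = 4


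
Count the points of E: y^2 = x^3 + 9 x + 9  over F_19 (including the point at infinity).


For each x in F_19, count y with y^2 = x^3 + 9 x + 9 mod 19:
  x = 0: RHS = 9, y in [3, 16]  -> 2 point(s)
  x = 1: RHS = 0, y in [0]  -> 1 point(s)
  x = 2: RHS = 16, y in [4, 15]  -> 2 point(s)
  x = 3: RHS = 6, y in [5, 14]  -> 2 point(s)
  x = 7: RHS = 16, y in [4, 15]  -> 2 point(s)
  x = 8: RHS = 4, y in [2, 17]  -> 2 point(s)
  x = 10: RHS = 16, y in [4, 15]  -> 2 point(s)
  x = 13: RHS = 5, y in [9, 10]  -> 2 point(s)
  x = 15: RHS = 4, y in [2, 17]  -> 2 point(s)
Affine points: 17. Add the point at infinity: total = 18.

#E(F_19) = 18
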